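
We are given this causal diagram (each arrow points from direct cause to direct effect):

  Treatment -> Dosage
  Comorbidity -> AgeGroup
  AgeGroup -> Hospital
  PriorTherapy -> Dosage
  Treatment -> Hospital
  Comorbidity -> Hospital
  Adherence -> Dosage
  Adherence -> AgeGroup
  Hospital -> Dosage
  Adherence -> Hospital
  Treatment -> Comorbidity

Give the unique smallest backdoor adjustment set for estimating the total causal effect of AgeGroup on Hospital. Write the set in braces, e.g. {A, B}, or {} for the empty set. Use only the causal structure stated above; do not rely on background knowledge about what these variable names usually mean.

{Adherence, Comorbidity}

Variables eligible for adjustment (non-descendants of AgeGroup, excluding AgeGroup and Hospital): {Adherence, Comorbidity, PriorTherapy, Treatment}.
Backdoor paths from AgeGroup to Hospital:
  P1: AgeGroup <- Adherence -> Hospital
  P2: AgeGroup <- Adherence -> Dosage <- Treatment -> Comorbidity -> Hospital
  P3: AgeGroup <- Adherence -> Dosage <- Treatment -> Hospital
  P4: AgeGroup <- Adherence -> Dosage <- Hospital
  P5: AgeGroup <- Comorbidity <- Treatment -> Hospital
  P6: AgeGroup <- Comorbidity <- Treatment -> Dosage <- Adherence -> Hospital
  P7: AgeGroup <- Comorbidity <- Treatment -> Dosage <- Hospital
  P8: AgeGroup <- Comorbidity -> Hospital
The empty set is not sufficient: P1 (AgeGroup <- Adherence -> Hospital) has no collider blocking it and no conditioned non-collider, so it is open.
Try {Adherence, Comorbidity}:
  P1: blocked at fork node Adherence ∈ conditioning set.
  P2: blocked at fork node Adherence ∈ conditioning set.
  P3: blocked at fork node Adherence ∈ conditioning set.
  P4: blocked at fork node Adherence ∈ conditioning set.
  P5: blocked at chain node Comorbidity ∈ conditioning set.
  P6: blocked at chain node Comorbidity ∈ conditioning set.
  P7: blocked at chain node Comorbidity ∈ conditioning set.
  P8: blocked at fork node Comorbidity ∈ conditioning set.
{Adherence, Comorbidity} contains no descendant of AgeGroup and blocks every backdoor path.
Every element of {Adherence, Comorbidity} is needed (dropping Adherence leaves P1 open; dropping Comorbidity leaves P5 open), so no proper subset is valid.
Among all size-2 subsets of the eligible variables, only {Adherence, Comorbidity} blocks every backdoor path, so it is the unique smallest valid adjustment set.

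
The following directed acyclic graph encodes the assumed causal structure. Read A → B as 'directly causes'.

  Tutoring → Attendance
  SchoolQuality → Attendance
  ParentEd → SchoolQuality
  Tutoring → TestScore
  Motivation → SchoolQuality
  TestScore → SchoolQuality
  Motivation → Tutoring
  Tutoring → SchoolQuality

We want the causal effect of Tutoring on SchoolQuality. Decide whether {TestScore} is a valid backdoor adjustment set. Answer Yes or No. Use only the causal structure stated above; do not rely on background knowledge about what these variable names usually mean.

No

Backdoor paths from Tutoring to SchoolQuality (paths whose first edge points into Tutoring):
  P1: Tutoring <- Motivation -> SchoolQuality
Condition 1 (no descendant of Tutoring in the set): FAILS — TestScore is a descendant of Tutoring.
Condition 2 (every backdoor path blocked by {TestScore}):
  P1: open — no interior node is in the conditioning set.
{TestScore} does not satisfy the backdoor criterion.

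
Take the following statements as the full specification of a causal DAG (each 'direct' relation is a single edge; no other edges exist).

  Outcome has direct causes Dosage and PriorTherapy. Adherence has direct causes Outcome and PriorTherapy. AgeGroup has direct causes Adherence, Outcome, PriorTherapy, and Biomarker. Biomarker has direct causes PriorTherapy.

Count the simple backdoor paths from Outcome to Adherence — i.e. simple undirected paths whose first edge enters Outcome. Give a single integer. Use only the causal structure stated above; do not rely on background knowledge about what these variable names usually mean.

A backdoor path from Outcome to Adherence is any simple undirected path whose first edge points into Outcome (i.e. leaves Outcome via a parent).
Parents of Outcome: {Dosage, PriorTherapy}.
Enumerating:
  P1: Outcome <- PriorTherapy -> Biomarker -> AgeGroup <- Adherence
  P2: Outcome <- PriorTherapy -> Adherence
  P3: Outcome <- PriorTherapy -> AgeGroup <- Adherence
That exhausts the simple backdoor paths. Count: 3.

3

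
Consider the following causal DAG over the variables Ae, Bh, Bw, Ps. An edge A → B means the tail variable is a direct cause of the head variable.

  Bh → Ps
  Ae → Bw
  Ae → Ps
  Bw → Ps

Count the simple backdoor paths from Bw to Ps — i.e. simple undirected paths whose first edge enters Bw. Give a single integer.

A backdoor path from Bw to Ps is any simple undirected path whose first edge points into Bw (i.e. leaves Bw via a parent).
Parents of Bw: {Ae}.
Enumerating:
  P1: Bw <- Ae -> Ps
That exhausts the simple backdoor paths. Count: 1.

1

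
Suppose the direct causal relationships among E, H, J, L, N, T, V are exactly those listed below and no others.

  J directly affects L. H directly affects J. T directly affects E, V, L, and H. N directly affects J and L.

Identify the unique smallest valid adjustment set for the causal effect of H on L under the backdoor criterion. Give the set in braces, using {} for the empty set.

Variables eligible for adjustment (non-descendants of H, excluding H and L): {E, N, T, V}.
Backdoor paths from H to L:
  P1: H <- T -> L
The empty set is not sufficient: P1 (H <- T -> L) has no collider blocking it and no conditioned non-collider, so it is open.
Try {T}:
  P1: blocked at fork node T ∈ conditioning set.
{T} contains no descendant of H and blocks every backdoor path.
No other singleton works — e.g. {N} leaves P1 open — so {T} is the unique smallest valid adjustment set.

{T}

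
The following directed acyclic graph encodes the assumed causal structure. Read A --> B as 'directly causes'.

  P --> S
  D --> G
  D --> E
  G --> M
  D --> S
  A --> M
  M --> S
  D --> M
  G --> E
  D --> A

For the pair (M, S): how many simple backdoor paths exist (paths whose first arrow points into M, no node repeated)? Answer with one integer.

A backdoor path from M to S is any simple undirected path whose first edge points into M (i.e. leaves M via a parent).
Parents of M: {A, D, G}.
Enumerating:
  P1: M <- D -> S
  P2: M <- A <- D -> S
  P3: M <- G <- D -> S
  P4: M <- G -> E <- D -> S
That exhausts the simple backdoor paths. Count: 4.

4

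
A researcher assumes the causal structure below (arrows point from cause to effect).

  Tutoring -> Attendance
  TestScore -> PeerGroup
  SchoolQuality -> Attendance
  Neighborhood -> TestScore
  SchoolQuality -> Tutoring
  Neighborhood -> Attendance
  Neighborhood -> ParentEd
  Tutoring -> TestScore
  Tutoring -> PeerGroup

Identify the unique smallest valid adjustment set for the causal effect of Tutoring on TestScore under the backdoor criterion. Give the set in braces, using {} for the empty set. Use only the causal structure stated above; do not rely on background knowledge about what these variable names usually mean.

Variables eligible for adjustment (non-descendants of Tutoring, excluding Tutoring and TestScore): {Neighborhood, ParentEd, SchoolQuality}.
Backdoor paths from Tutoring to TestScore:
  P1: Tutoring <- SchoolQuality -> Attendance <- Neighborhood -> TestScore
Each backdoor path contains an unconditioned collider, so every path is already blocked with the empty conditioning set:
  P1: blocked at collider Attendance (neither it nor any descendant is in the conditioning set).
The empty set is therefore the unique smallest valid set.

{}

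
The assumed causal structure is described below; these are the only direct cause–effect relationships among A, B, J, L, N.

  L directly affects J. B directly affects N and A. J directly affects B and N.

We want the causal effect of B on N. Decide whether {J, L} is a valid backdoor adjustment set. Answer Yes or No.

Yes

Backdoor paths from B to N (paths whose first edge points into B):
  P1: B <- J -> N
Condition 1 (no descendant of B in the set): holds — descendants of B are {A, N}; none are in {J, L}.
Condition 2 (every backdoor path blocked by {J, L}):
  P1: blocked at fork node J ∈ conditioning set.
{J, L} satisfies the backdoor criterion.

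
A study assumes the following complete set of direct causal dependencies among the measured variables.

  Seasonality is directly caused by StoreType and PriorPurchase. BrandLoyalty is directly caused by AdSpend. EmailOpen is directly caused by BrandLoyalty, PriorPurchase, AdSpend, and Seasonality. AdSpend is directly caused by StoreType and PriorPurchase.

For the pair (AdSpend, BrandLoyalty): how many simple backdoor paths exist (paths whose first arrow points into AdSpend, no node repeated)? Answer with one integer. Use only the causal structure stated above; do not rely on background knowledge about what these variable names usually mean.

A backdoor path from AdSpend to BrandLoyalty is any simple undirected path whose first edge points into AdSpend (i.e. leaves AdSpend via a parent).
Parents of AdSpend: {PriorPurchase, StoreType}.
Enumerating:
  P1: AdSpend <- StoreType -> Seasonality <- PriorPurchase -> EmailOpen <- BrandLoyalty
  P2: AdSpend <- StoreType -> Seasonality -> EmailOpen <- BrandLoyalty
  P3: AdSpend <- PriorPurchase -> Seasonality -> EmailOpen <- BrandLoyalty
  P4: AdSpend <- PriorPurchase -> EmailOpen <- BrandLoyalty
That exhausts the simple backdoor paths. Count: 4.

4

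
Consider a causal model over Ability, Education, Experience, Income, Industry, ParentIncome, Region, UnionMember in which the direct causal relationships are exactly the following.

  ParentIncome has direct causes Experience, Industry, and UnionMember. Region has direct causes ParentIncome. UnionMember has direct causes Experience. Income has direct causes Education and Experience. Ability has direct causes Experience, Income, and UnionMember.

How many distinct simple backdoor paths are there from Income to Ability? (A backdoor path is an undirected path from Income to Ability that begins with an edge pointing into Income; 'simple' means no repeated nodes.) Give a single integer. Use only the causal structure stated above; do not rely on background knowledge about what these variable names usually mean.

A backdoor path from Income to Ability is any simple undirected path whose first edge points into Income (i.e. leaves Income via a parent).
Parents of Income: {Education, Experience}.
Enumerating:
  P1: Income <- Experience -> UnionMember -> Ability
  P2: Income <- Experience -> ParentIncome <- UnionMember -> Ability
  P3: Income <- Experience -> Ability
That exhausts the simple backdoor paths. Count: 3.

3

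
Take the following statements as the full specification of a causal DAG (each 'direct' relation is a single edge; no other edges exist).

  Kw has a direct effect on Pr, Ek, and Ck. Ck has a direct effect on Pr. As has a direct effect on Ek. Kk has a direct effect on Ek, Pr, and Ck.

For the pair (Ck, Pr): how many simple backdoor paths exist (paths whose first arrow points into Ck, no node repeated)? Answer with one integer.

A backdoor path from Ck to Pr is any simple undirected path whose first edge points into Ck (i.e. leaves Ck via a parent).
Parents of Ck: {Kk, Kw}.
Enumerating:
  P1: Ck <- Kk -> Ek <- Kw -> Pr
  P2: Ck <- Kk -> Pr
  P3: Ck <- Kw -> Ek <- Kk -> Pr
  P4: Ck <- Kw -> Pr
That exhausts the simple backdoor paths. Count: 4.

4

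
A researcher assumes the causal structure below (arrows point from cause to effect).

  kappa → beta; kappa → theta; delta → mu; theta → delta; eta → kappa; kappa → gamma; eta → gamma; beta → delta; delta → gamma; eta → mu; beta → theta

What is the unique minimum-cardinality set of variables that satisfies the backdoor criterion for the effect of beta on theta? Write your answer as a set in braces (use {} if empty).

{kappa}

Variables eligible for adjustment (non-descendants of beta, excluding beta and theta): {eta, kappa}.
Backdoor paths from beta to theta:
  P1: beta <- kappa <- eta -> mu <- delta <- theta
  P2: beta <- kappa <- eta -> gamma <- delta <- theta
  P3: beta <- kappa -> theta
  P4: beta <- kappa -> gamma <- eta -> mu <- delta <- theta
  P5: beta <- kappa -> gamma <- delta <- theta
The empty set is not sufficient: P3 (beta <- kappa -> theta) has no collider blocking it and no conditioned non-collider, so it is open.
Try {kappa}:
  P1: blocked at chain node kappa ∈ conditioning set.
  P2: blocked at chain node kappa ∈ conditioning set.
  P3: blocked at fork node kappa ∈ conditioning set.
  P4: blocked at fork node kappa ∈ conditioning set.
  P5: blocked at fork node kappa ∈ conditioning set.
{kappa} contains no descendant of beta and blocks every backdoor path.
No other singleton works — e.g. {eta} leaves P3 open — so {kappa} is the unique smallest valid adjustment set.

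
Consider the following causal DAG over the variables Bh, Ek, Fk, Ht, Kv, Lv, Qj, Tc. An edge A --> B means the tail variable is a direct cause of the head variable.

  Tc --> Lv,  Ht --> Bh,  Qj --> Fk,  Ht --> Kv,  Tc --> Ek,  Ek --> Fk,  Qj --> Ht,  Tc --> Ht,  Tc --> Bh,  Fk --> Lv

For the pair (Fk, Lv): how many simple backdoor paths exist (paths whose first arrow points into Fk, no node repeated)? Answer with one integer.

A backdoor path from Fk to Lv is any simple undirected path whose first edge points into Fk (i.e. leaves Fk via a parent).
Parents of Fk: {Ek, Qj}.
Enumerating:
  P1: Fk <- Qj -> Ht <- Tc -> Lv
  P2: Fk <- Qj -> Ht -> Bh <- Tc -> Lv
  P3: Fk <- Ek <- Tc -> Lv
That exhausts the simple backdoor paths. Count: 3.

3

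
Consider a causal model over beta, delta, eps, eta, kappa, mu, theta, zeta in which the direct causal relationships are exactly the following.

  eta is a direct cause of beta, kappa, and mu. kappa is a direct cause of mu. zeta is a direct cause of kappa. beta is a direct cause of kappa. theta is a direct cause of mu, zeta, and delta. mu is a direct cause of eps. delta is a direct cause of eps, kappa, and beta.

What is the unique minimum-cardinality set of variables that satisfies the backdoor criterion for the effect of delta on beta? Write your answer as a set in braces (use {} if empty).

{}

Variables eligible for adjustment (non-descendants of delta, excluding delta and beta): {eta, theta, zeta}.
Backdoor paths from delta to beta:
  P1: delta <- theta -> zeta -> kappa <- eta -> beta
  P2: delta <- theta -> zeta -> kappa <- beta
  P3: delta <- theta -> zeta -> kappa -> mu <- eta -> beta
  P4: delta <- theta -> mu <- eta -> beta
  P5: delta <- theta -> mu <- eta -> kappa <- beta
  P6: delta <- theta -> mu <- kappa <- eta -> beta
  P7: delta <- theta -> mu <- kappa <- beta
Each backdoor path contains an unconditioned collider, so every path is already blocked with the empty conditioning set:
  P1: blocked at collider kappa (neither it nor any descendant is in the conditioning set).
  P2: blocked at collider kappa (neither it nor any descendant is in the conditioning set).
  P3: blocked at collider mu (neither it nor any descendant is in the conditioning set).
  P4: blocked at collider mu (neither it nor any descendant is in the conditioning set).
  P5: blocked at collider mu (neither it nor any descendant is in the conditioning set).
  P6: blocked at collider mu (neither it nor any descendant is in the conditioning set).
  P7: blocked at collider mu (neither it nor any descendant is in the conditioning set).
The empty set is therefore the unique smallest valid set.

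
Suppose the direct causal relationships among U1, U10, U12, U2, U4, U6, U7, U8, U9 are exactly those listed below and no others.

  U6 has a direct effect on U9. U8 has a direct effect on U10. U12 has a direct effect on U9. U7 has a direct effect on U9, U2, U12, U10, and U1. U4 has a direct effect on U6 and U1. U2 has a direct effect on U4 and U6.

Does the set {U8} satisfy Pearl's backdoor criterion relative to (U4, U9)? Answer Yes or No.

Backdoor paths from U4 to U9 (paths whose first edge points into U4):
  P1: U4 <- U2 <- U7 -> U12 -> U9
  P2: U4 <- U2 <- U7 -> U9
  P3: U4 <- U2 -> U6 -> U9
Condition 1 (no descendant of U4 in the set): holds — descendants of U4 are {U1, U6, U9}; none are in {U8}.
Condition 2 (every backdoor path blocked by {U8}):
  P1: open — no interior node is in the conditioning set.
  P2: open — no interior node is in the conditioning set.
  P3: open — no interior node is in the conditioning set.
{U8} does not satisfy the backdoor criterion.

No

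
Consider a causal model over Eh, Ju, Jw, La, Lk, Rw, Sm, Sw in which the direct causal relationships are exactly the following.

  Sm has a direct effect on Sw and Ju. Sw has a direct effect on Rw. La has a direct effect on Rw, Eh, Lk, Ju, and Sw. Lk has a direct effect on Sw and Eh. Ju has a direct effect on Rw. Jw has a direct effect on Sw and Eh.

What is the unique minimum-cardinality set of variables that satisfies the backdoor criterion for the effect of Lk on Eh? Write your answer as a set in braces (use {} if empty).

Variables eligible for adjustment (non-descendants of Lk, excluding Lk and Eh): {Ju, Jw, La, Sm}.
Backdoor paths from Lk to Eh:
  P1: Lk <- La -> Eh
  P2: Lk <- La -> Sw <- Jw -> Eh
  P3: Lk <- La -> Ju <- Sm -> Sw <- Jw -> Eh
  P4: Lk <- La -> Ju -> Rw <- Sw <- Jw -> Eh
  P5: Lk <- La -> Rw <- Sw <- Jw -> Eh
  P6: Lk <- La -> Rw <- Ju <- Sm -> Sw <- Jw -> Eh
The empty set is not sufficient: P1 (Lk <- La -> Eh) has no collider blocking it and no conditioned non-collider, so it is open.
Try {La}:
  P1: blocked at fork node La ∈ conditioning set.
  P2: blocked at fork node La ∈ conditioning set.
  P3: blocked at fork node La ∈ conditioning set.
  P4: blocked at fork node La ∈ conditioning set.
  P5: blocked at fork node La ∈ conditioning set.
  P6: blocked at fork node La ∈ conditioning set.
{La} contains no descendant of Lk and blocks every backdoor path.
No other singleton works — e.g. {Jw} leaves P1 open — so {La} is the unique smallest valid adjustment set.

{La}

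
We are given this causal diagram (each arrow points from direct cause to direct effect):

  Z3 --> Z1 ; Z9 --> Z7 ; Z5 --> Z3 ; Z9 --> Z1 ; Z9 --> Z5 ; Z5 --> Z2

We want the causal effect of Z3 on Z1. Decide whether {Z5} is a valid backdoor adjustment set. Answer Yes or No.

Backdoor paths from Z3 to Z1 (paths whose first edge points into Z3):
  P1: Z3 <- Z5 <- Z9 -> Z1
Condition 1 (no descendant of Z3 in the set): holds — descendants of Z3 are {Z1}; none are in {Z5}.
Condition 2 (every backdoor path blocked by {Z5}):
  P1: blocked at chain node Z5 ∈ conditioning set.
{Z5} satisfies the backdoor criterion.

Yes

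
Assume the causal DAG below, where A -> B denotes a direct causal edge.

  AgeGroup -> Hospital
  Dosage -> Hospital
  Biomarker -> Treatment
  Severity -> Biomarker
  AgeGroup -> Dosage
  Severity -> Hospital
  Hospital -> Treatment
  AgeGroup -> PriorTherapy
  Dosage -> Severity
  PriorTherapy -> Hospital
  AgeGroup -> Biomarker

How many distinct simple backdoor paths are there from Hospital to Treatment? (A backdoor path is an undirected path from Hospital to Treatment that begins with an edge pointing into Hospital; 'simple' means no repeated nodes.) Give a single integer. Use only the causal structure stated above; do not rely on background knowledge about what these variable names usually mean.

8

A backdoor path from Hospital to Treatment is any simple undirected path whose first edge points into Hospital (i.e. leaves Hospital via a parent).
Parents of Hospital: {AgeGroup, Dosage, PriorTherapy, Severity}.
Enumerating:
  P1: Hospital <- AgeGroup -> Dosage -> Severity -> Biomarker -> Treatment
  P2: Hospital <- AgeGroup -> Biomarker -> Treatment
  P3: Hospital <- PriorTherapy <- AgeGroup -> Dosage -> Severity -> Biomarker -> Treatment
  P4: Hospital <- PriorTherapy <- AgeGroup -> Biomarker -> Treatment
  P5: Hospital <- Dosage <- AgeGroup -> Biomarker -> Treatment
  P6: Hospital <- Dosage -> Severity -> Biomarker -> Treatment
  P7: Hospital <- Severity <- Dosage <- AgeGroup -> Biomarker -> Treatment
  P8: Hospital <- Severity -> Biomarker -> Treatment
That exhausts the simple backdoor paths. Count: 8.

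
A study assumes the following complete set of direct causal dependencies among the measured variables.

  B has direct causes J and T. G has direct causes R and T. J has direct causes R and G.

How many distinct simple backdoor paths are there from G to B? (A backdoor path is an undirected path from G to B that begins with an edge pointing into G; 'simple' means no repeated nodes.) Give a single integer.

2

A backdoor path from G to B is any simple undirected path whose first edge points into G (i.e. leaves G via a parent).
Parents of G: {R, T}.
Enumerating:
  P1: G <- R -> J -> B
  P2: G <- T -> B
That exhausts the simple backdoor paths. Count: 2.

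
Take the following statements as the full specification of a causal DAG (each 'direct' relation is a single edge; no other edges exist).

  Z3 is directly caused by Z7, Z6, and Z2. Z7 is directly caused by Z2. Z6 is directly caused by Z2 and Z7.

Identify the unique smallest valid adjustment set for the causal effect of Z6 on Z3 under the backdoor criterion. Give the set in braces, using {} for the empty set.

Variables eligible for adjustment (non-descendants of Z6, excluding Z6 and Z3): {Z2, Z7}.
Backdoor paths from Z6 to Z3:
  P1: Z6 <- Z2 -> Z7 -> Z3
  P2: Z6 <- Z2 -> Z3
  P3: Z6 <- Z7 <- Z2 -> Z3
  P4: Z6 <- Z7 -> Z3
The empty set is not sufficient: P1 (Z6 <- Z2 -> Z7 -> Z3) has no collider blocking it and no conditioned non-collider, so it is open.
Try {Z2, Z7}:
  P1: blocked at fork node Z2 ∈ conditioning set.
  P2: blocked at fork node Z2 ∈ conditioning set.
  P3: blocked at chain node Z7 ∈ conditioning set.
  P4: blocked at fork node Z7 ∈ conditioning set.
{Z2, Z7} contains no descendant of Z6 and blocks every backdoor path.
Every element of {Z2, Z7} is needed (dropping Z2 leaves P2 open; dropping Z7 leaves P4 open), so no proper subset is valid.
Among all size-2 subsets of the eligible variables, only {Z2, Z7} blocks every backdoor path, so it is the unique smallest valid adjustment set.

{Z2, Z7}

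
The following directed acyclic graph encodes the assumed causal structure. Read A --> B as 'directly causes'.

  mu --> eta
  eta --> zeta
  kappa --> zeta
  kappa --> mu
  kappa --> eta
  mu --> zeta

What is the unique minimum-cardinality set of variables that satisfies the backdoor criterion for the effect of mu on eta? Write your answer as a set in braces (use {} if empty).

{kappa}

Variables eligible for adjustment (non-descendants of mu, excluding mu and eta): {kappa}.
Backdoor paths from mu to eta:
  P1: mu <- kappa -> eta
  P2: mu <- kappa -> zeta <- eta
The empty set is not sufficient: P1 (mu <- kappa -> eta) has no collider blocking it and no conditioned non-collider, so it is open.
Try {kappa}:
  P1: blocked at fork node kappa ∈ conditioning set.
  P2: blocked at fork node kappa ∈ conditioning set.
{kappa} contains no descendant of mu and blocks every backdoor path.
{kappa} is the unique smallest valid adjustment set.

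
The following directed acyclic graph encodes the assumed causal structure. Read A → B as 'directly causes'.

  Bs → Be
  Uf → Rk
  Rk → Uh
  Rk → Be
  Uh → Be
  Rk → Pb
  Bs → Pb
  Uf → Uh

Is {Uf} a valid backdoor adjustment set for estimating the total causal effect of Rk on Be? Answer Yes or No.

Yes

Backdoor paths from Rk to Be (paths whose first edge points into Rk):
  P1: Rk <- Uf -> Uh -> Be
Condition 1 (no descendant of Rk in the set): holds — descendants of Rk are {Be, Pb, Uh}; none are in {Uf}.
Condition 2 (every backdoor path blocked by {Uf}):
  P1: blocked at fork node Uf ∈ conditioning set.
{Uf} satisfies the backdoor criterion.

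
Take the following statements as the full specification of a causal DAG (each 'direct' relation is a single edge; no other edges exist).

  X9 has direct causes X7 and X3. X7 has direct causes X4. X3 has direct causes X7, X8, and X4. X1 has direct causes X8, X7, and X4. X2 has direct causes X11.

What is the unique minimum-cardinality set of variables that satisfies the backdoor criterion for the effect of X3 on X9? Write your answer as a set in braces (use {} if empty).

Variables eligible for adjustment (non-descendants of X3, excluding X3 and X9): {X1, X11, X2, X4, X7, X8}.
Backdoor paths from X3 to X9:
  P1: X3 <- X4 -> X7 -> X9
  P2: X3 <- X4 -> X1 <- X7 -> X9
  P3: X3 <- X8 -> X1 <- X4 -> X7 -> X9
  P4: X3 <- X8 -> X1 <- X7 -> X9
  P5: X3 <- X7 -> X9
The empty set is not sufficient: P1 (X3 <- X4 -> X7 -> X9) has no collider blocking it and no conditioned non-collider, so it is open.
Try {X7}:
  P1: blocked at chain node X7 ∈ conditioning set.
  P2: blocked at collider X1 (neither it nor any descendant is in the conditioning set).
  P3: blocked at collider X1 (neither it nor any descendant is in the conditioning set).
  P4: blocked at collider X1 (neither it nor any descendant is in the conditioning set).
  P5: blocked at fork node X7 ∈ conditioning set.
{X7} contains no descendant of X3 and blocks every backdoor path.
No other singleton works — e.g. {X4} leaves P5 open — so {X7} is the unique smallest valid adjustment set.

{X7}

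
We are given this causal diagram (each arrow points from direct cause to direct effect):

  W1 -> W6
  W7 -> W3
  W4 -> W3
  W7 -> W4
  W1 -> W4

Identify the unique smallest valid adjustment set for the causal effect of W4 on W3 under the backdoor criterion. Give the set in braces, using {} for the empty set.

{W7}

Variables eligible for adjustment (non-descendants of W4, excluding W4 and W3): {W1, W6, W7}.
Backdoor paths from W4 to W3:
  P1: W4 <- W7 -> W3
The empty set is not sufficient: P1 (W4 <- W7 -> W3) has no collider blocking it and no conditioned non-collider, so it is open.
Try {W7}:
  P1: blocked at fork node W7 ∈ conditioning set.
{W7} contains no descendant of W4 and blocks every backdoor path.
No other singleton works — e.g. {W1} leaves P1 open — so {W7} is the unique smallest valid adjustment set.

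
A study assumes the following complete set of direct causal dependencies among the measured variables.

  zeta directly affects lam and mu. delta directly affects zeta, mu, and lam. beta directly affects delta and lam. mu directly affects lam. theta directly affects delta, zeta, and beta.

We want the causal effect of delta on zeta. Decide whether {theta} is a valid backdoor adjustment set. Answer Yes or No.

Backdoor paths from delta to zeta (paths whose first edge points into delta):
  P1: delta <- theta -> beta -> lam <- zeta
  P2: delta <- theta -> beta -> lam <- mu <- zeta
  P3: delta <- theta -> zeta
  P4: delta <- beta <- theta -> zeta
  P5: delta <- beta -> lam <- zeta
  P6: delta <- beta -> lam <- mu <- zeta
Condition 1 (no descendant of delta in the set): holds — descendants of delta are {lam, mu, zeta}; none are in {theta}.
Condition 2 (every backdoor path blocked by {theta}):
  P1: blocked at fork node theta ∈ conditioning set.
  P2: blocked at fork node theta ∈ conditioning set.
  P3: blocked at fork node theta ∈ conditioning set.
  P4: blocked at fork node theta ∈ conditioning set.
  P5: blocked at collider lam (neither it nor any descendant is in the conditioning set).
  P6: blocked at collider lam (neither it nor any descendant is in the conditioning set).
{theta} satisfies the backdoor criterion.

Yes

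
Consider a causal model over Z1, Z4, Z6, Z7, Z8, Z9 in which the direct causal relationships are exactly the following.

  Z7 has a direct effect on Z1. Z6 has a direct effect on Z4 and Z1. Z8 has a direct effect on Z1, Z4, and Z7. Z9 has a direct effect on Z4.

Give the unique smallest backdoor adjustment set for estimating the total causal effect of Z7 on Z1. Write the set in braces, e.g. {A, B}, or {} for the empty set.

{Z8}

Variables eligible for adjustment (non-descendants of Z7, excluding Z7 and Z1): {Z4, Z6, Z8, Z9}.
Backdoor paths from Z7 to Z1:
  P1: Z7 <- Z8 -> Z1
  P2: Z7 <- Z8 -> Z4 <- Z6 -> Z1
The empty set is not sufficient: P1 (Z7 <- Z8 -> Z1) has no collider blocking it and no conditioned non-collider, so it is open.
Try {Z8}:
  P1: blocked at fork node Z8 ∈ conditioning set.
  P2: blocked at fork node Z8 ∈ conditioning set.
{Z8} contains no descendant of Z7 and blocks every backdoor path.
No other singleton works — e.g. {Z6} leaves P1 open — so {Z8} is the unique smallest valid adjustment set.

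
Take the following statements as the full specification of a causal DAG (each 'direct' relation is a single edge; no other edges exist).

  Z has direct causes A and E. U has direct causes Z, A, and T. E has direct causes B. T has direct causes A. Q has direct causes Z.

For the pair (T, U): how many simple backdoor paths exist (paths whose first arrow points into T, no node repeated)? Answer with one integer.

2

A backdoor path from T to U is any simple undirected path whose first edge points into T (i.e. leaves T via a parent).
Parents of T: {A}.
Enumerating:
  P1: T <- A -> Z -> U
  P2: T <- A -> U
That exhausts the simple backdoor paths. Count: 2.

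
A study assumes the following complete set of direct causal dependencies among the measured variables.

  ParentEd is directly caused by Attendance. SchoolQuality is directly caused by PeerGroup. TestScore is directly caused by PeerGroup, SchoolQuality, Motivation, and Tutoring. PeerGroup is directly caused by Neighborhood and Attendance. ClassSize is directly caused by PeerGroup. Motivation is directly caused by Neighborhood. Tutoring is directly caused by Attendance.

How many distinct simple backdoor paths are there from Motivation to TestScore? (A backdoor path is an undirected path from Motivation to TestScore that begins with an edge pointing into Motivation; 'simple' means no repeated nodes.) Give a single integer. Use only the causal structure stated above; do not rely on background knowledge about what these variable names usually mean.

3

A backdoor path from Motivation to TestScore is any simple undirected path whose first edge points into Motivation (i.e. leaves Motivation via a parent).
Parents of Motivation: {Neighborhood}.
Enumerating:
  P1: Motivation <- Neighborhood -> PeerGroup <- Attendance -> Tutoring -> TestScore
  P2: Motivation <- Neighborhood -> PeerGroup -> SchoolQuality -> TestScore
  P3: Motivation <- Neighborhood -> PeerGroup -> TestScore
That exhausts the simple backdoor paths. Count: 3.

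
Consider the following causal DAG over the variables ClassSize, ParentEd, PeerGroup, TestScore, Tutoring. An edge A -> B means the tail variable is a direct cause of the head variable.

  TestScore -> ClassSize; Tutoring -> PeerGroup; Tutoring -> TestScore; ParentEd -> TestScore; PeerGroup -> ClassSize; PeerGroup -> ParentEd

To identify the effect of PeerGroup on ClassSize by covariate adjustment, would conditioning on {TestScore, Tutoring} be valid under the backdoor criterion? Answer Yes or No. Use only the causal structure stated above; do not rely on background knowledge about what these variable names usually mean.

No

Backdoor paths from PeerGroup to ClassSize (paths whose first edge points into PeerGroup):
  P1: PeerGroup <- Tutoring -> TestScore -> ClassSize
Condition 1 (no descendant of PeerGroup in the set): FAILS — TestScore is a descendant of PeerGroup.
Condition 2 (every backdoor path blocked by {TestScore, Tutoring}):
  P1: blocked at fork node Tutoring ∈ conditioning set.
{TestScore, Tutoring} does not satisfy the backdoor criterion.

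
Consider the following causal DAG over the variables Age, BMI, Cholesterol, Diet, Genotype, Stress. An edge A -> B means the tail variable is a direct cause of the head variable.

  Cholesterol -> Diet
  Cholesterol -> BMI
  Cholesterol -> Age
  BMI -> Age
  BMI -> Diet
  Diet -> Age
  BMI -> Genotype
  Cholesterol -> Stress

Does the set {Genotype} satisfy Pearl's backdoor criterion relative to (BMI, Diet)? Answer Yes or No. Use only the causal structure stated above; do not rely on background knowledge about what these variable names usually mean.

No

Backdoor paths from BMI to Diet (paths whose first edge points into BMI):
  P1: BMI <- Cholesterol -> Diet
  P2: BMI <- Cholesterol -> Age <- Diet
Condition 1 (no descendant of BMI in the set): FAILS — Genotype is a descendant of BMI.
Condition 2 (every backdoor path blocked by {Genotype}):
  P1: open — no interior node is in the conditioning set.
  P2: blocked at collider Age (neither it nor any descendant is in the conditioning set).
{Genotype} does not satisfy the backdoor criterion.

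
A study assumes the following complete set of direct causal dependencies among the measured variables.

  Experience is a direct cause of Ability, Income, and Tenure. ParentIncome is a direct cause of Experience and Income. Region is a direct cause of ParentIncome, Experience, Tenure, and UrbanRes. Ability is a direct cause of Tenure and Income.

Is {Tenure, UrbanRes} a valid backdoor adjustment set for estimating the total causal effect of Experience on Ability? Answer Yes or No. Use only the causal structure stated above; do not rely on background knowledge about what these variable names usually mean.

No

Backdoor paths from Experience to Ability (paths whose first edge points into Experience):
  P1: Experience <- Region -> ParentIncome -> Income <- Ability
  P2: Experience <- Region -> Tenure <- Ability
  P3: Experience <- ParentIncome <- Region -> Tenure <- Ability
  P4: Experience <- ParentIncome -> Income <- Ability
Condition 1 (no descendant of Experience in the set): FAILS — Tenure is a descendant of Experience.
Condition 2 (every backdoor path blocked by {Tenure, UrbanRes}):
  P1: blocked at collider Income (neither it nor any descendant is in the conditioning set).
  P2: open — collider(s) Tenure are conditioned on (or have a conditioned descendant) and no non-collider on the path is in the set.
  P3: open — collider(s) Tenure are conditioned on (or have a conditioned descendant) and no non-collider on the path is in the set.
  P4: blocked at collider Income (neither it nor any descendant is in the conditioning set).
{Tenure, UrbanRes} does not satisfy the backdoor criterion.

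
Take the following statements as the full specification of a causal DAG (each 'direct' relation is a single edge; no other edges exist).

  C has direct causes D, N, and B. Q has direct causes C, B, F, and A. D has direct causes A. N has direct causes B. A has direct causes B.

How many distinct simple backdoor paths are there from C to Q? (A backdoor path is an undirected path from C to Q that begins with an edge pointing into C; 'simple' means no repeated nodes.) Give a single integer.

A backdoor path from C to Q is any simple undirected path whose first edge points into C (i.e. leaves C via a parent).
Parents of C: {B, D, N}.
Enumerating:
  P1: C <- B -> A -> Q
  P2: C <- B -> Q
  P3: C <- D <- A <- B -> Q
  P4: C <- D <- A -> Q
  P5: C <- N <- B -> A -> Q
  P6: C <- N <- B -> Q
That exhausts the simple backdoor paths. Count: 6.

6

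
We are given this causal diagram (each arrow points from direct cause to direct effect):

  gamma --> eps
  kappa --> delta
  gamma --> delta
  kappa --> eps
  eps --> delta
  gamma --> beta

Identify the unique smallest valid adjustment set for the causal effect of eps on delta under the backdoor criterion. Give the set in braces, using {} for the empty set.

Variables eligible for adjustment (non-descendants of eps, excluding eps and delta): {beta, gamma, kappa}.
Backdoor paths from eps to delta:
  P1: eps <- gamma -> delta
  P2: eps <- kappa -> delta
The empty set is not sufficient: P1 (eps <- gamma -> delta) has no collider blocking it and no conditioned non-collider, so it is open.
Try {gamma, kappa}:
  P1: blocked at fork node gamma ∈ conditioning set.
  P2: blocked at fork node kappa ∈ conditioning set.
{gamma, kappa} contains no descendant of eps and blocks every backdoor path.
Every element of {gamma, kappa} is needed (dropping gamma leaves P1 open; dropping kappa leaves P2 open), so no proper subset is valid.
Among all size-2 subsets of the eligible variables, only {gamma, kappa} blocks every backdoor path, so it is the unique smallest valid adjustment set.

{gamma, kappa}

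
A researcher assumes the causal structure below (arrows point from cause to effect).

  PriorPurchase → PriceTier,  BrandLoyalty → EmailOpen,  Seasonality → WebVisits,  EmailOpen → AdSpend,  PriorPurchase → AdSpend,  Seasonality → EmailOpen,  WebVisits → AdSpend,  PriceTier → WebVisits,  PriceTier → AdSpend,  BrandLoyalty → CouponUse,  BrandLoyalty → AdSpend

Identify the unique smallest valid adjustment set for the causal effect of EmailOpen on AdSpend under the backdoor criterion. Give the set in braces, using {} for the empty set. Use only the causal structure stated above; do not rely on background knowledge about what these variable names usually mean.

{BrandLoyalty, Seasonality}

Variables eligible for adjustment (non-descendants of EmailOpen, excluding EmailOpen and AdSpend): {BrandLoyalty, CouponUse, PriceTier, PriorPurchase, Seasonality, WebVisits}.
Backdoor paths from EmailOpen to AdSpend:
  P1: EmailOpen <- BrandLoyalty -> AdSpend
  P2: EmailOpen <- Seasonality -> WebVisits <- PriceTier <- PriorPurchase -> AdSpend
  P3: EmailOpen <- Seasonality -> WebVisits <- PriceTier -> AdSpend
  P4: EmailOpen <- Seasonality -> WebVisits -> AdSpend
The empty set is not sufficient: P1 (EmailOpen <- BrandLoyalty -> AdSpend) has no collider blocking it and no conditioned non-collider, so it is open.
Try {BrandLoyalty, Seasonality}:
  P1: blocked at fork node BrandLoyalty ∈ conditioning set.
  P2: blocked at fork node Seasonality ∈ conditioning set.
  P3: blocked at fork node Seasonality ∈ conditioning set.
  P4: blocked at fork node Seasonality ∈ conditioning set.
{BrandLoyalty, Seasonality} contains no descendant of EmailOpen and blocks every backdoor path.
Every element of {BrandLoyalty, Seasonality} is needed (dropping BrandLoyalty leaves P1 open; dropping Seasonality leaves P4 open), so no proper subset is valid.
Among all size-2 subsets of the eligible variables, only {BrandLoyalty, Seasonality} blocks every backdoor path, so it is the unique smallest valid adjustment set.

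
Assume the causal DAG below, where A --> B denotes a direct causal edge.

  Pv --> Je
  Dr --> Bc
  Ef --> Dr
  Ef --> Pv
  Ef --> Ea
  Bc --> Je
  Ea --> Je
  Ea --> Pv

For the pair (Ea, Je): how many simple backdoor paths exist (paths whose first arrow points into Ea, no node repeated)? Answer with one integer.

2

A backdoor path from Ea to Je is any simple undirected path whose first edge points into Ea (i.e. leaves Ea via a parent).
Parents of Ea: {Ef}.
Enumerating:
  P1: Ea <- Ef -> Dr -> Bc -> Je
  P2: Ea <- Ef -> Pv -> Je
That exhausts the simple backdoor paths. Count: 2.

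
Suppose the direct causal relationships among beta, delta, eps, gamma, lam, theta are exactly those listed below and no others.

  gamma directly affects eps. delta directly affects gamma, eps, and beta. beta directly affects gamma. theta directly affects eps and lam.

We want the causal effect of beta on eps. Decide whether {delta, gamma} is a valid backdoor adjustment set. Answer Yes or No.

No

Backdoor paths from beta to eps (paths whose first edge points into beta):
  P1: beta <- delta -> gamma -> eps
  P2: beta <- delta -> eps
Condition 1 (no descendant of beta in the set): FAILS — gamma is a descendant of beta.
Condition 2 (every backdoor path blocked by {delta, gamma}):
  P1: blocked at fork node delta ∈ conditioning set.
  P2: blocked at fork node delta ∈ conditioning set.
{delta, gamma} does not satisfy the backdoor criterion.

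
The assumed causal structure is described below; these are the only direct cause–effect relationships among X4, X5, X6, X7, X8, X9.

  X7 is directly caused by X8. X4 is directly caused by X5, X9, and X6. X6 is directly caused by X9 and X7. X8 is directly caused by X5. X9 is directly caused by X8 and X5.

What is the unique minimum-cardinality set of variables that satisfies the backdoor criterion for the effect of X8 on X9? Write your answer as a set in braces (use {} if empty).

{X5}

Variables eligible for adjustment (non-descendants of X8, excluding X8 and X9): {X5}.
Backdoor paths from X8 to X9:
  P1: X8 <- X5 -> X9
  P2: X8 <- X5 -> X4 <- X9
  P3: X8 <- X5 -> X4 <- X6 <- X9
The empty set is not sufficient: P1 (X8 <- X5 -> X9) has no collider blocking it and no conditioned non-collider, so it is open.
Try {X5}:
  P1: blocked at fork node X5 ∈ conditioning set.
  P2: blocked at fork node X5 ∈ conditioning set.
  P3: blocked at fork node X5 ∈ conditioning set.
{X5} contains no descendant of X8 and blocks every backdoor path.
{X5} is the unique smallest valid adjustment set.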